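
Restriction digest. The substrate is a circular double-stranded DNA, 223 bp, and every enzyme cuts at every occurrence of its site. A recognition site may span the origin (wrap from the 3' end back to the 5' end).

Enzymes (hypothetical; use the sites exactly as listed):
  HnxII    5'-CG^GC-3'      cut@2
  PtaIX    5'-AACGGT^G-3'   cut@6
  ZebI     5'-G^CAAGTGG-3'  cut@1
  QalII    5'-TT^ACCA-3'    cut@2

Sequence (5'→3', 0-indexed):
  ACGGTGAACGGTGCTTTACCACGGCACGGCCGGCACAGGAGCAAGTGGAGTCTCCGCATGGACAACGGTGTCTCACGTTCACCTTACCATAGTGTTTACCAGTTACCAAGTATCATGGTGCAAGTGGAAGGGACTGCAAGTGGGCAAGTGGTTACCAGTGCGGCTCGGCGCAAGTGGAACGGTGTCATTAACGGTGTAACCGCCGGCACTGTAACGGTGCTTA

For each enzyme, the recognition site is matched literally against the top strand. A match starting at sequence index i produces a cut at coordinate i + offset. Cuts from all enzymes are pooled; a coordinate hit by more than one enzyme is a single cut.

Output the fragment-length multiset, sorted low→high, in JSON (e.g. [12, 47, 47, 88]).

[3,4,5,5,5,6,7,7,8,9,9,9,10,10,12,12,13,13,16,16,16,28]

Scan for sites:
  HnxII CGGC/2: at [21, 26, 30, 160, 165, 203] ⇒ [23, 28, 32, 162, 167, 205]
  PtaIX AACGGTG/6: at [6, 63, 177, 189, 212, 222] ⇒ [5, 12, 69, 183, 195, 218]
  ZebI GCAAGTGG/1: at [40, 119, 135, 143, 169] ⇒ [41, 120, 136, 144, 170]
  QalII TTACCA/2: at [15, 83, 95, 102, 151] ⇒ [17, 85, 97, 104, 153]

Pooled cuts: [5, 12, 17, 23, 28, 32, 41, 69, 85, 97, 104, 120, 136, 144, 153, 162, 167, 170, 183, 195, 205, 218]

Fragments:
  5→12: 7 bp
  12→17: 5 bp
  17→23: 6 bp
  23→28: 5 bp
  28→32: 4 bp
  32→41: 9 bp
  41→69: 28 bp
  69→85: 16 bp
  85→97: 12 bp
  97→104: 7 bp
  104→120: 16 bp
  120→136: 16 bp
  136→144: 8 bp
  144→153: 9 bp
  153→162: 9 bp
  162→167: 5 bp
  167→170: 3 bp
  170→183: 13 bp
  183→195: 12 bp
  195→205: 10 bp
  205→218: 13 bp
  218→5 (wrap): 223-218+5 = 10 bp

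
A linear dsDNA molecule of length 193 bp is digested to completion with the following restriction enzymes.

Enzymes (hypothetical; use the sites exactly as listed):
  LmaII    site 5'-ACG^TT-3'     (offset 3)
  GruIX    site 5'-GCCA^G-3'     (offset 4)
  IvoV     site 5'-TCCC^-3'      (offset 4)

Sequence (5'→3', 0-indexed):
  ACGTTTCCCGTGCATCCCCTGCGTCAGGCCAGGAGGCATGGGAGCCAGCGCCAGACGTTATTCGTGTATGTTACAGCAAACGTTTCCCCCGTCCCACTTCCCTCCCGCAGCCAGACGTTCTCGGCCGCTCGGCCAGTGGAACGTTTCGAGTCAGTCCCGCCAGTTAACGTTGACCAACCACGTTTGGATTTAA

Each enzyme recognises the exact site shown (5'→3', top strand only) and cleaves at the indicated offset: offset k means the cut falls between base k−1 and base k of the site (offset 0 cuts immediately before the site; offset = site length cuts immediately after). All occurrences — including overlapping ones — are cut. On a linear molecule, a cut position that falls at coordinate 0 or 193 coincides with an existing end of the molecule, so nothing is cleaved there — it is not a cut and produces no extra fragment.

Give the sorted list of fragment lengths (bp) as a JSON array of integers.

Per-enzyme occurrences:
  LmaII ACGTT/3: at [0, 54, 79, 114, 140, 166, 179] ⇒ [3, 57, 82, 117, 143, 169, 182]
  GruIX GCCAG/4: at [27, 43, 49, 109, 131, 158] ⇒ [31, 47, 53, 113, 135, 162]
  IvoV TCCC/4: at [5, 14, 84, 91, 98, 102, 154] ⇒ [9, 18, 88, 95, 102, 106, 158]

Pooled cuts: [3, 9, 18, 31, 47, 53, 57, 82, 88, 95, 102, 106, 113, 117, 135, 143, 158, 162, 169, 182]

Fragments:
  [0,3): 3 bp
  [3,9): 6 bp
  [9,18): 9 bp
  [18,31): 13 bp
  [31,47): 16 bp
  [47,53): 6 bp
  [53,57): 4 bp
  [57,82): 25 bp
  [82,88): 6 bp
  [88,95): 7 bp
  [95,102): 7 bp
  [102,106): 4 bp
  [106,113): 7 bp
  [113,117): 4 bp
  [117,135): 18 bp
  [135,143): 8 bp
  [143,158): 15 bp
  [158,162): 4 bp
  [162,169): 7 bp
  [169,182): 13 bp
  [182,193): 11 bp

[3,4,4,4,4,6,6,6,7,7,7,7,8,9,11,13,13,15,16,18,25]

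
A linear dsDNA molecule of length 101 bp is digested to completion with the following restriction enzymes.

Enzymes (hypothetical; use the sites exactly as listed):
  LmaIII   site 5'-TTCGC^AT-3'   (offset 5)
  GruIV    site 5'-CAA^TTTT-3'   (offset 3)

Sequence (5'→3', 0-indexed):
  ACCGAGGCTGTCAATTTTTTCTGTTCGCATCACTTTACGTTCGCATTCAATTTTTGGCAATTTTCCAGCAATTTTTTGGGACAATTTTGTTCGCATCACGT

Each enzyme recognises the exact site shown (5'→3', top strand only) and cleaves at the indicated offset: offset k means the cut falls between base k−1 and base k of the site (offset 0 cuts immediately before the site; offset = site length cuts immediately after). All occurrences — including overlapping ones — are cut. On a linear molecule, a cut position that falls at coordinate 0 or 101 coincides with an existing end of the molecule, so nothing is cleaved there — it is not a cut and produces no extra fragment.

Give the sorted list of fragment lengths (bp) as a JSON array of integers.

Site scan:
  LmaIII TTCGCAT/5: at [23, 39, 89] ⇒ [28, 44, 94]
  GruIV CAATTTT/3: at [11, 47, 57, 68, 81] ⇒ [14, 50, 60, 71, 84]

Pooled cuts: [14, 28, 44, 50, 60, 71, 84, 94]

Fragment lengths:
  [0,14): 14 bp
  [14,28): 14 bp
  [28,44): 16 bp
  [44,50): 6 bp
  [50,60): 10 bp
  [60,71): 11 bp
  [71,84): 13 bp
  [84,94): 10 bp
  [94,101): 7 bp

[6,7,10,10,11,13,14,14,16]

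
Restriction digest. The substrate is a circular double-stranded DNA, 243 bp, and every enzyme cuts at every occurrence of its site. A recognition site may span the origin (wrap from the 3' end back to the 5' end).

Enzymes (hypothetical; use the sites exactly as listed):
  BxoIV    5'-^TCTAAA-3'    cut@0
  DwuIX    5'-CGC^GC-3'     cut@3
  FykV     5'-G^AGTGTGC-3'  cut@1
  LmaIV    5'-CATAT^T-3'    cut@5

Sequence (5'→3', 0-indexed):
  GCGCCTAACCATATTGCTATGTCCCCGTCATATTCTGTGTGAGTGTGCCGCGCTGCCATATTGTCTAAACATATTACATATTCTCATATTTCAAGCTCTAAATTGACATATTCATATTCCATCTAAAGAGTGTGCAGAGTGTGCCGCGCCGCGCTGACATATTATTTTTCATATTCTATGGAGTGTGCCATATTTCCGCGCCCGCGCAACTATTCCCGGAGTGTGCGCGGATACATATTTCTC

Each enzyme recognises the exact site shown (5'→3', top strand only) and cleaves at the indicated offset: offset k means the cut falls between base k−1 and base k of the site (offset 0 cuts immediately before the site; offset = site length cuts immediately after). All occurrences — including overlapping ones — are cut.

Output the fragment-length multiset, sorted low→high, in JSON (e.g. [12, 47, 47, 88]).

[2,4,5,6,6,6,7,7,7,7,7,8,8,9,10,10,10,10,11,12,12,12,14,15,19,19]

Scan for sites:
  BxoIV (TCTAAA, off=0): starts [63, 96, 121] → cuts [63, 96, 121]
  DwuIX (CGCGC, off=3): starts [48, 144, 149, 196, 202, 242] → cuts [2, 51, 147, 152, 199, 205]
  FykV (GAGTGTGC, off=1): starts [40, 127, 136, 180, 218] → cuts [41, 128, 137, 181, 219]
  LmaIV (CATATT, off=5): starts [9, 28, 56, 69, 76, 84, 106, 112, 157, 169, 188, 233] → cuts [14, 33, 61, 74, 81, 89, 111, 117, 162, 174, 193, 238]

Pooled cuts: [2, 14, 33, 41, 51, 61, 63, 74, 81, 89, 96, 111, 117, 121, 128, 137, 147, 152, 162, 174, 181, 193, 199, 205, 219, 238]

Fragment lengths:
  2→14: 12 bp
  14→33: 19 bp
  33→41: 8 bp
  41→51: 10 bp
  51→61: 10 bp
  61→63: 2 bp
  63→74: 11 bp
  74→81: 7 bp
  81→89: 8 bp
  89→96: 7 bp
  96→111: 15 bp
  111→117: 6 bp
  117→121: 4 bp
  121→128: 7 bp
  128→137: 9 bp
  137→147: 10 bp
  147→152: 5 bp
  152→162: 10 bp
  162→174: 12 bp
  174→181: 7 bp
  181→193: 12 bp
  193→199: 6 bp
  199→205: 6 bp
  205→219: 14 bp
  219→238: 19 bp
  238→2 (wrap): 243-238+2 = 7 bp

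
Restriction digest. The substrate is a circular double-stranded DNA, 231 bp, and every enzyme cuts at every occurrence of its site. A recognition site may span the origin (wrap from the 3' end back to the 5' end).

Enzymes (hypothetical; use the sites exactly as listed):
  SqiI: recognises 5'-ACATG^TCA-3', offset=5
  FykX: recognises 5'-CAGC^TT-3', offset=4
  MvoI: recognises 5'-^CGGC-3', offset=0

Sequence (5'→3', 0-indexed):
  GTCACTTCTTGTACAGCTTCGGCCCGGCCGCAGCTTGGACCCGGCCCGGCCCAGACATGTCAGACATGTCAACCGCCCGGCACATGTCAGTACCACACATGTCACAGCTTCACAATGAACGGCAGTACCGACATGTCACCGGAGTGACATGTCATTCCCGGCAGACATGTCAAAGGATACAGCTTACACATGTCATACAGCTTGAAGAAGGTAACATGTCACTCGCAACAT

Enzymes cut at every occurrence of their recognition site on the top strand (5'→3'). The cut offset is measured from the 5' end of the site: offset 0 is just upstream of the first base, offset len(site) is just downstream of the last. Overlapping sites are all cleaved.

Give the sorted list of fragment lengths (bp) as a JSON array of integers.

Site scan:
  SqiI (ACATGTCA, off=5): starts [54, 63, 81, 96, 130, 146, 164, 187, 213, 227] → cuts [1, 59, 68, 86, 101, 135, 151, 169, 192, 218]
  FykX (CAGCTT, off=4): starts [13, 30, 104, 179, 197] → cuts [17, 34, 108, 183, 201]
  MvoI (CGGC, off=0): starts [19, 24, 41, 46, 77, 119, 158] → cuts [19, 24, 41, 46, 77, 119, 158]

All cut coordinates (distinct, sorted): [1, 17, 19, 24, 34, 41, 46, 59, 68, 77, 86, 101, 108, 119, 135, 151, 158, 169, 183, 192, 201, 218]

Fragment lengths:
  1→17: 16 bp
  17→19: 2 bp
  19→24: 5 bp
  24→34: 10 bp
  34→41: 7 bp
  41→46: 5 bp
  46→59: 13 bp
  59→68: 9 bp
  68→77: 9 bp
  77→86: 9 bp
  86→101: 15 bp
  101→108: 7 bp
  108→119: 11 bp
  119→135: 16 bp
  135→151: 16 bp
  151→158: 7 bp
  158→169: 11 bp
  169→183: 14 bp
  183→192: 9 bp
  192→201: 9 bp
  201→218: 17 bp
  218→1 (wrap): 231-218+1 = 14 bp

[2,5,5,7,7,7,9,9,9,9,9,10,11,11,13,14,14,15,16,16,16,17]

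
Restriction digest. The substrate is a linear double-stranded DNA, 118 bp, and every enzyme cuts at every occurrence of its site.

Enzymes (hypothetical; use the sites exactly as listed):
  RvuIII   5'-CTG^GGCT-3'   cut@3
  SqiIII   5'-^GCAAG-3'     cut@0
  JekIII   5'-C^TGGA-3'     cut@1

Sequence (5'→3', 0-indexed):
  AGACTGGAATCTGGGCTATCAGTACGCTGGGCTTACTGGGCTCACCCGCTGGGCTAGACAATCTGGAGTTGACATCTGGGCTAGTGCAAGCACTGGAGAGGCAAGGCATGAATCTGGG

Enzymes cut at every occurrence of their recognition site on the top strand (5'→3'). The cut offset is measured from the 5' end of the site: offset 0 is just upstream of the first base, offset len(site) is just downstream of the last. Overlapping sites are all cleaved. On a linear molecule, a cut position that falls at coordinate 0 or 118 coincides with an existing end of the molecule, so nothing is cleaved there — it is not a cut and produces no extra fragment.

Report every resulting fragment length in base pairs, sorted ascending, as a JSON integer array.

Site scan:
  RvuIII CTGGGCT/3: at [10, 26, 35, 48, 75] ⇒ [13, 29, 38, 51, 78]
  SqiIII GCAAG/0: at [85, 100] ⇒ [85, 100]
  JekIII CTGGA/1: at [3, 62, 92] ⇒ [4, 63, 93]

Pooled cuts: [4, 13, 29, 38, 51, 63, 78, 85, 93, 100]

Fragments:
  [0,4): 4 bp
  [4,13): 9 bp
  [13,29): 16 bp
  [29,38): 9 bp
  [38,51): 13 bp
  [51,63): 12 bp
  [63,78): 15 bp
  [78,85): 7 bp
  [85,93): 8 bp
  [93,100): 7 bp
  [100,118): 18 bp

[4,7,7,8,9,9,12,13,15,16,18]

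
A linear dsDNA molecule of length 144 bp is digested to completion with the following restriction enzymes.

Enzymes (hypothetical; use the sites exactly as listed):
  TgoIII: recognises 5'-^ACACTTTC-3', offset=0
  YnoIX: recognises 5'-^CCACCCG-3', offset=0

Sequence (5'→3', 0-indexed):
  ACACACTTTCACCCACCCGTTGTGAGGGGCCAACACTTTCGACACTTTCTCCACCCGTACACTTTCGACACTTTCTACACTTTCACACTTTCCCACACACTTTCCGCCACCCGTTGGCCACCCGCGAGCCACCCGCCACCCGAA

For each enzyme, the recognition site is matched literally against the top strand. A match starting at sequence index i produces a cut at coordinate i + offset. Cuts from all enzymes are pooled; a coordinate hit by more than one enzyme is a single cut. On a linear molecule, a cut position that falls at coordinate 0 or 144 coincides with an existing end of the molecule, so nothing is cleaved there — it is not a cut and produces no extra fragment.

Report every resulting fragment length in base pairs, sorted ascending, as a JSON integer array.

Scan for sites:
  TgoIII (ACACTTTC, off=0): starts [2, 32, 41, 58, 67, 76, 84, 96] → cuts [2, 32, 41, 58, 67, 76, 84, 96]
  YnoIX (CCACCCG, off=0): starts [12, 50, 106, 117, 128, 135] → cuts [12, 50, 106, 117, 128, 135]

Pooled cuts: [2, 12, 32, 41, 50, 58, 67, 76, 84, 96, 106, 117, 128, 135]

Fragment lengths:
  [0,2): 2 bp
  [2,12): 10 bp
  [12,32): 20 bp
  [32,41): 9 bp
  [41,50): 9 bp
  [50,58): 8 bp
  [58,67): 9 bp
  [67,76): 9 bp
  [76,84): 8 bp
  [84,96): 12 bp
  [96,106): 10 bp
  [106,117): 11 bp
  [117,128): 11 bp
  [128,135): 7 bp
  [135,144): 9 bp

[2,7,8,8,9,9,9,9,9,10,10,11,11,12,20]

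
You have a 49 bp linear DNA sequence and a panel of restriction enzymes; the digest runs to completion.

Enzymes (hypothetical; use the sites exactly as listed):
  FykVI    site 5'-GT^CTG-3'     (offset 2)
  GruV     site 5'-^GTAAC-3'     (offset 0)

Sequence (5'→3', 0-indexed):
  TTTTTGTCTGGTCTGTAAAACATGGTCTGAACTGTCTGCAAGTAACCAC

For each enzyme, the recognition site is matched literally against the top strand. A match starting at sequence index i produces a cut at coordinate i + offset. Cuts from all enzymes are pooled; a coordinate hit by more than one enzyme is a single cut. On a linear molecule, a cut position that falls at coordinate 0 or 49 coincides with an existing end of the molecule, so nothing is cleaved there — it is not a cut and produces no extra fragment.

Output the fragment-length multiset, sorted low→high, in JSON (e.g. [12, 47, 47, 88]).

Site scan:
  FykVI (GTCTG, off=2): starts [5, 10, 24, 33] → cuts [7, 12, 26, 35]
  GruV (GTAAC, off=0): starts [41] → cuts [41]

All cut coordinates (distinct, sorted): [7, 12, 26, 35, 41]

Fragments:
  [0,7): 7 bp
  [7,12): 5 bp
  [12,26): 14 bp
  [26,35): 9 bp
  [35,41): 6 bp
  [41,49): 8 bp

[5,6,7,8,9,14]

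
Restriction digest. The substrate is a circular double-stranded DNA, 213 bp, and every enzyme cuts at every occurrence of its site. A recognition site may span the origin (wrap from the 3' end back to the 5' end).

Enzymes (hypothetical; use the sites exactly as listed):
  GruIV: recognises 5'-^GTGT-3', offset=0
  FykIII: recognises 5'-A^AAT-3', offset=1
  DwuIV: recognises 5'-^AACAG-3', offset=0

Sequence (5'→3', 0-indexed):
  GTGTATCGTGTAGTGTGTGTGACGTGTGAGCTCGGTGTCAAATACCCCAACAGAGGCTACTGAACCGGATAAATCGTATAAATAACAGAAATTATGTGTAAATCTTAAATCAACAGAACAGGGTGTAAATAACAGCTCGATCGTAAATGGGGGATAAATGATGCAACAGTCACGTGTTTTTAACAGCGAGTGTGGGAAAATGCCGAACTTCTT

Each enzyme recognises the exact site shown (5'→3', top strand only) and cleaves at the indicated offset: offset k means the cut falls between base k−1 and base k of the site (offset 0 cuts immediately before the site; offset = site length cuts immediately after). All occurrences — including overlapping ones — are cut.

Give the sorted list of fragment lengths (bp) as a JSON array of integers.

Scan for sites:
  GruIV GTGT/0: at [0, 7, 12, 14, 16, 23, 34, 95, 122, 173, 189] ⇒ [0, 7, 12, 14, 16, 23, 34, 95, 122, 173, 189]
  FykIII AAAT/1: at [39, 70, 79, 88, 99, 106, 126, 144, 155, 197] ⇒ [40, 71, 80, 89, 100, 107, 127, 145, 156, 198]
  DwuIV AACAG/0: at [48, 83, 111, 116, 130, 164, 181] ⇒ [48, 83, 111, 116, 130, 164, 181]

All cut coordinates (distinct, sorted): [0, 7, 12, 14, 16, 23, 34, 40, 48, 71, 80, 83, 89, 95, 100, 107, 111, 116, 122, 127, 130, 145, 156, 164, 173, 181, 189, 198]

Fragments:
  0→7: 7 bp
  7→12: 5 bp
  12→14: 2 bp
  14→16: 2 bp
  16→23: 7 bp
  23→34: 11 bp
  34→40: 6 bp
  40→48: 8 bp
  48→71: 23 bp
  71→80: 9 bp
  80→83: 3 bp
  83→89: 6 bp
  89→95: 6 bp
  95→100: 5 bp
  100→107: 7 bp
  107→111: 4 bp
  111→116: 5 bp
  116→122: 6 bp
  122→127: 5 bp
  127→130: 3 bp
  130→145: 15 bp
  145→156: 11 bp
  156→164: 8 bp
  164→173: 9 bp
  173→181: 8 bp
  181→189: 8 bp
  189→198: 9 bp
  198→0 (wrap): 213-198+0 = 15 bp

[2,2,3,3,4,5,5,5,5,6,6,6,6,7,7,7,8,8,8,8,9,9,9,11,11,15,15,23]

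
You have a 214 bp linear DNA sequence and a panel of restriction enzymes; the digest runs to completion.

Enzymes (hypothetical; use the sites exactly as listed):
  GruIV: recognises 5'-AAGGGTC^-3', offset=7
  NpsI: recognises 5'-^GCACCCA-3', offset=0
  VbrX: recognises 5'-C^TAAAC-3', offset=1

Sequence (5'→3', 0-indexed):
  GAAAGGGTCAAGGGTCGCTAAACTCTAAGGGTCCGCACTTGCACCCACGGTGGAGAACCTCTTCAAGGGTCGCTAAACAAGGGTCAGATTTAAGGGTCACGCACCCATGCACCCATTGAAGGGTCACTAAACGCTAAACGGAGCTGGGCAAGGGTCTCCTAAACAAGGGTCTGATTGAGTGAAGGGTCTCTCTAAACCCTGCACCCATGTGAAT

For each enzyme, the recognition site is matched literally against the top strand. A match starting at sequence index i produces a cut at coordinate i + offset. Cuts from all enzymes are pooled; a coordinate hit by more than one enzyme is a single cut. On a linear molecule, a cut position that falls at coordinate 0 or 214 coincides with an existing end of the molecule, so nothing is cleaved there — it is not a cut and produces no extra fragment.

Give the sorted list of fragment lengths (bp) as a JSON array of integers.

[2,2,2,2,3,4,7,7,7,8,8,9,12,12,13,14,15,17,17,22,31]

Per-enzyme occurrences:
  GruIV AAGGGTC/7: at [2, 9, 26, 64, 78, 91, 118, 149, 164, 181] ⇒ [9, 16, 33, 71, 85, 98, 125, 156, 171, 188]
  NpsI GCACCCA/0: at [40, 100, 108, 200] ⇒ [40, 100, 108, 200]
  VbrX CTAAAC/1: at [17, 72, 126, 133, 158, 191] ⇒ [18, 73, 127, 134, 159, 192]

All cut coordinates (distinct, sorted): [9, 16, 18, 33, 40, 71, 73, 85, 98, 100, 108, 125, 127, 134, 156, 159, 171, 188, 192, 200]

Fragment lengths:
  [0,9): 9 bp
  [9,16): 7 bp
  [16,18): 2 bp
  [18,33): 15 bp
  [33,40): 7 bp
  [40,71): 31 bp
  [71,73): 2 bp
  [73,85): 12 bp
  [85,98): 13 bp
  [98,100): 2 bp
  [100,108): 8 bp
  [108,125): 17 bp
  [125,127): 2 bp
  [127,134): 7 bp
  [134,156): 22 bp
  [156,159): 3 bp
  [159,171): 12 bp
  [171,188): 17 bp
  [188,192): 4 bp
  [192,200): 8 bp
  [200,214): 14 bp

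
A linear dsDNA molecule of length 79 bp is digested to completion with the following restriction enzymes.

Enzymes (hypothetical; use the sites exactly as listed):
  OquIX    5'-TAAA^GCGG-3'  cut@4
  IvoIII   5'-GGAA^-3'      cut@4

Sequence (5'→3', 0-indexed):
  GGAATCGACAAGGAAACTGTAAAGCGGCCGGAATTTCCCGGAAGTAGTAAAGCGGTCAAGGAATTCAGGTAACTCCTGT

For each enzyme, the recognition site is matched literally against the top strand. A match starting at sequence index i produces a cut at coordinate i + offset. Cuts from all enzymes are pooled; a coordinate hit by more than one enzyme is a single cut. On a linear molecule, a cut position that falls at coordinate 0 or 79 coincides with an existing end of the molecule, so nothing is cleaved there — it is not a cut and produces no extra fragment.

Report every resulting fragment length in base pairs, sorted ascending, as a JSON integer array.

Per-enzyme occurrences:
  OquIX (TAAAGCGG, off=4): starts [19, 47] → cuts [23, 51]
  IvoIII (GGAA, off=4): starts [0, 11, 29, 39, 59] → cuts [4, 15, 33, 43, 63]

Pooled cuts: [4, 15, 23, 33, 43, 51, 63]

Fragments:
  [0,4): 4 bp
  [4,15): 11 bp
  [15,23): 8 bp
  [23,33): 10 bp
  [33,43): 10 bp
  [43,51): 8 bp
  [51,63): 12 bp
  [63,79): 16 bp

[4,8,8,10,10,11,12,16]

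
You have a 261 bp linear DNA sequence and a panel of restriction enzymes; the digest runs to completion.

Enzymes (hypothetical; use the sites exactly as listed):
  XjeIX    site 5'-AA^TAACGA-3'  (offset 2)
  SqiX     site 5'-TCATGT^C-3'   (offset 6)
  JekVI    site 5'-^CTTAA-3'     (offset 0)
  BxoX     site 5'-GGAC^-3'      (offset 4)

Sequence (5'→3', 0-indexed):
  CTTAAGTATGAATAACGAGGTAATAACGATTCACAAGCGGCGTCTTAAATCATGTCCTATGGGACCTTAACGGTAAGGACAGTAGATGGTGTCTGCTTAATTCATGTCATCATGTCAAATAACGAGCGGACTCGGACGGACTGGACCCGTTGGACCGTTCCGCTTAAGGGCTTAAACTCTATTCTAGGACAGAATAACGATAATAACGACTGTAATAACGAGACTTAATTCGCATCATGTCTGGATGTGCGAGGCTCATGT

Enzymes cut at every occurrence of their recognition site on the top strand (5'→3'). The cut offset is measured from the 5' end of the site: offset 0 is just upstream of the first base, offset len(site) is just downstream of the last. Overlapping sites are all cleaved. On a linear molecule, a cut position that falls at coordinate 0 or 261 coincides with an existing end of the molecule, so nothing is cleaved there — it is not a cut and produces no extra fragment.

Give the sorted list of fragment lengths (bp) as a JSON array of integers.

[4,4,4,5,6,7,8,8,8,9,9,10,11,12,12,12,12,12,15,15,17,20,20,21]

Per-enzyme occurrences:
  XjeIX AATAACGA/2: at [10, 21, 117, 192, 201, 213] ⇒ [12, 23, 119, 194, 203, 215]
  SqiX TCATGTC/6: at [49, 101, 109, 234] ⇒ [55, 107, 115, 240]
  JekVI CTTAA/0: at [0, 43, 65, 95, 162, 170, 223] ⇒ [43, 65, 95, 162, 170, 223] (position 0 is a terminus of the linear molecule — no cut)
  BxoX GGAC/4: at [61, 76, 127, 133, 137, 142, 151, 186] ⇒ [65, 80, 131, 137, 141, 146, 155, 190]

Pooled cuts: [12, 23, 43, 55, 65, 80, 95, 107, 115, 119, 131, 137, 141, 146, 155, 162, 170, 190, 194, 203, 215, 223, 240]

Fragments:
  [0,12): 12 bp
  [12,23): 11 bp
  [23,43): 20 bp
  [43,55): 12 bp
  [55,65): 10 bp
  [65,80): 15 bp
  [80,95): 15 bp
  [95,107): 12 bp
  [107,115): 8 bp
  [115,119): 4 bp
  [119,131): 12 bp
  [131,137): 6 bp
  [137,141): 4 bp
  [141,146): 5 bp
  [146,155): 9 bp
  [155,162): 7 bp
  [162,170): 8 bp
  [170,190): 20 bp
  [190,194): 4 bp
  [194,203): 9 bp
  [203,215): 12 bp
  [215,223): 8 bp
  [223,240): 17 bp
  [240,261): 21 bp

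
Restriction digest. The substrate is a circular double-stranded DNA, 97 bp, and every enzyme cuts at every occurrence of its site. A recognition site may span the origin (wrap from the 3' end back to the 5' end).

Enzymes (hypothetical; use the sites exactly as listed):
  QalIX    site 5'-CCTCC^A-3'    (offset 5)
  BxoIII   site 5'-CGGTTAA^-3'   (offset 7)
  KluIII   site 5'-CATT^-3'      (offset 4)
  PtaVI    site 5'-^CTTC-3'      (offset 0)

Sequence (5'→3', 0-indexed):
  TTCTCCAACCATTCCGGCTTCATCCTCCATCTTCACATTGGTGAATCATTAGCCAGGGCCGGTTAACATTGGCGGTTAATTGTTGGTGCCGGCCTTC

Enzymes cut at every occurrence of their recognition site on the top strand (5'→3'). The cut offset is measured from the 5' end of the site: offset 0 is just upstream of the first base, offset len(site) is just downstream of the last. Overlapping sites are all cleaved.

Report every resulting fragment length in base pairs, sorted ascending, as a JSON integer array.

Site scan:
  QalIX CCTCCA/5: at [23] ⇒ [28]
  BxoIII CGGTTAA/7: at [59, 72] ⇒ [66, 79]
  KluIII CATT/4: at [9, 35, 46, 66] ⇒ [13, 39, 50, 70]
  PtaVI CTTC/0: at [17, 30, 93, 96] ⇒ [17, 30, 93, 96]

All cut coordinates (distinct, sorted): [13, 17, 28, 30, 39, 50, 66, 70, 79, 93, 96]

Fragment lengths:
  13→17: 4 bp
  17→28: 11 bp
  28→30: 2 bp
  30→39: 9 bp
  39→50: 11 bp
  50→66: 16 bp
  66→70: 4 bp
  70→79: 9 bp
  79→93: 14 bp
  93→96: 3 bp
  96→13 (wrap): 97-96+13 = 14 bp

[2,3,4,4,9,9,11,11,14,14,16]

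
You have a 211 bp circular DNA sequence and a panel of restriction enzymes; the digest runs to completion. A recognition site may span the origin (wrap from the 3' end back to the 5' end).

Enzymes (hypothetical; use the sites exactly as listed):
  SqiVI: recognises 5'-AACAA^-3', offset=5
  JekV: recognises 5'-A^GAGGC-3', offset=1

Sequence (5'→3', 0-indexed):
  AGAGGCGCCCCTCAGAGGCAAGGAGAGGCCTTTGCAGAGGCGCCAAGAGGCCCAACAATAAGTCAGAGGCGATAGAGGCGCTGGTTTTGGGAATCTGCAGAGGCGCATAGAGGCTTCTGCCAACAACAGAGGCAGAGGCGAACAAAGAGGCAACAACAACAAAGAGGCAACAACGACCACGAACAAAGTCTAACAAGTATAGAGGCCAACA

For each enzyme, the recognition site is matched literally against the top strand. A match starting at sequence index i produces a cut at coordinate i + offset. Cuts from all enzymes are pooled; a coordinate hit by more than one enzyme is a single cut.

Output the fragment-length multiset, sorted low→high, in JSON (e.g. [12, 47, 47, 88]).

[1,1,2,3,3,5,6,7,9,10,10,10,10,10,10,11,11,12,12,13,13,17,25]

Per-enzyme occurrences:
  SqiVI (AACAA, off=5): starts [53, 121, 140, 151, 154, 157, 168, 181, 191, 207] → cuts [1, 58, 126, 145, 156, 159, 162, 173, 186, 196]
  JekV (AGAGGC, off=1): starts [0, 13, 23, 35, 45, 64, 73, 98, 108, 127, 133, 145, 162, 200] → cuts [1, 14, 24, 36, 46, 65, 74, 99, 109, 128, 134, 146, 163, 201]

All cut coordinates (distinct, sorted): [1, 14, 24, 36, 46, 58, 65, 74, 99, 109, 126, 128, 134, 145, 146, 156, 159, 162, 163, 173, 186, 196, 201]

Fragments:
  1→14: 13 bp
  14→24: 10 bp
  24→36: 12 bp
  36→46: 10 bp
  46→58: 12 bp
  58→65: 7 bp
  65→74: 9 bp
  74→99: 25 bp
  99→109: 10 bp
  109→126: 17 bp
  126→128: 2 bp
  128→134: 6 bp
  134→145: 11 bp
  145→146: 1 bp
  146→156: 10 bp
  156→159: 3 bp
  159→162: 3 bp
  162→163: 1 bp
  163→173: 10 bp
  173→186: 13 bp
  186→196: 10 bp
  196→201: 5 bp
  201→1 (wrap): 211-201+1 = 11 bp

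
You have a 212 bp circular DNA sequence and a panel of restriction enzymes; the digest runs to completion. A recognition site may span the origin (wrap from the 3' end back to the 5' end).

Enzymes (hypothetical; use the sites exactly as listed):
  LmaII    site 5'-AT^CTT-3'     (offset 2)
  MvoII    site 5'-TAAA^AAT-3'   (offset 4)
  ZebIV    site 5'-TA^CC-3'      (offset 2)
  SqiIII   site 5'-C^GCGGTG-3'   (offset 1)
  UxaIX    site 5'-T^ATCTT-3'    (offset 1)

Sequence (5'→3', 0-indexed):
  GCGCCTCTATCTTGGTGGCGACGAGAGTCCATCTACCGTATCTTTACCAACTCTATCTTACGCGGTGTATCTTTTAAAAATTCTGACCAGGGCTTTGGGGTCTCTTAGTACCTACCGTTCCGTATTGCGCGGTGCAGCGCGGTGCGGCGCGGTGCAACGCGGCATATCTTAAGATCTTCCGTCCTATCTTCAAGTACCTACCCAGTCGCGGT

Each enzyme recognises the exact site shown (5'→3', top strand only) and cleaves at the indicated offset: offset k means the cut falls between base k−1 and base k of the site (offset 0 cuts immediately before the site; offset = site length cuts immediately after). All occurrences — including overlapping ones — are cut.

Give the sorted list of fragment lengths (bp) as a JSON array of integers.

[2,2,2,2,2,2,4,4,4,5,5,7,7,8,8,8,9,10,10,10,13,14,17,25,32]

Site scan:
  LmaII ATCTT/2: at [8, 39, 54, 68, 165, 173, 185] ⇒ [10, 41, 56, 70, 167, 175, 187]
  MvoII TAAAAAT/4: at [74] ⇒ [78]
  ZebIV TACC/2: at [33, 44, 108, 112, 194, 198] ⇒ [35, 46, 110, 114, 196, 200]
  SqiIII CGCGGTG/1: at [60, 127, 137, 147, 206] ⇒ [61, 128, 138, 148, 207]
  UxaIX TATCTT/1: at [7, 38, 53, 67, 164, 184] ⇒ [8, 39, 54, 68, 165, 185]

All cut coordinates (distinct, sorted): [8, 10, 35, 39, 41, 46, 54, 56, 61, 68, 70, 78, 110, 114, 128, 138, 148, 165, 167, 175, 185, 187, 196, 200, 207]

Fragments:
  8→10: 2 bp
  10→35: 25 bp
  35→39: 4 bp
  39→41: 2 bp
  41→46: 5 bp
  46→54: 8 bp
  54→56: 2 bp
  56→61: 5 bp
  61→68: 7 bp
  68→70: 2 bp
  70→78: 8 bp
  78→110: 32 bp
  110→114: 4 bp
  114→128: 14 bp
  128→138: 10 bp
  138→148: 10 bp
  148→165: 17 bp
  165→167: 2 bp
  167→175: 8 bp
  175→185: 10 bp
  185→187: 2 bp
  187→196: 9 bp
  196→200: 4 bp
  200→207: 7 bp
  207→8 (wrap): 212-207+8 = 13 bp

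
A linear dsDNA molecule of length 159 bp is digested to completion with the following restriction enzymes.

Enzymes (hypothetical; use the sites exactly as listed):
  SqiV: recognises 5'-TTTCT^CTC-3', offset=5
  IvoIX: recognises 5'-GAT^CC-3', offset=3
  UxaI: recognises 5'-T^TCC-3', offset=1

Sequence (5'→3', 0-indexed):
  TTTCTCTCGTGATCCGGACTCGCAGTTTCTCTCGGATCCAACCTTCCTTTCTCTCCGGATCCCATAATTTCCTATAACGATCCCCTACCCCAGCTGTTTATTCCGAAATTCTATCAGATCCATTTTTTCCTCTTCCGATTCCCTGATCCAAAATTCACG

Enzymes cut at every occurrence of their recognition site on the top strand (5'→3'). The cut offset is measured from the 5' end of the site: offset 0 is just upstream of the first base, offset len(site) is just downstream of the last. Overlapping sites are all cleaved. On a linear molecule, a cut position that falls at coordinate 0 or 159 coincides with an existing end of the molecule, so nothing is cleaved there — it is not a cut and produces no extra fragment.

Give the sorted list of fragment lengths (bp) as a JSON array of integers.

Scan for sites:
  SqiV TTTCTCTC/5: at [0, 25, 47] ⇒ [5, 30, 52]
  IvoIX GATCC/3: at [10, 34, 57, 78, 116, 144] ⇒ [13, 37, 60, 81, 119, 147]
  UxaI TTCC/1: at [43, 68, 100, 126, 132, 138] ⇒ [44, 69, 101, 127, 133, 139]

All cut coordinates (distinct, sorted): [5, 13, 30, 37, 44, 52, 60, 69, 81, 101, 119, 127, 133, 139, 147]

Fragments:
  [0,5): 5 bp
  [5,13): 8 bp
  [13,30): 17 bp
  [30,37): 7 bp
  [37,44): 7 bp
  [44,52): 8 bp
  [52,60): 8 bp
  [60,69): 9 bp
  [69,81): 12 bp
  [81,101): 20 bp
  [101,119): 18 bp
  [119,127): 8 bp
  [127,133): 6 bp
  [133,139): 6 bp
  [139,147): 8 bp
  [147,159): 12 bp

[5,6,6,7,7,8,8,8,8,8,9,12,12,17,18,20]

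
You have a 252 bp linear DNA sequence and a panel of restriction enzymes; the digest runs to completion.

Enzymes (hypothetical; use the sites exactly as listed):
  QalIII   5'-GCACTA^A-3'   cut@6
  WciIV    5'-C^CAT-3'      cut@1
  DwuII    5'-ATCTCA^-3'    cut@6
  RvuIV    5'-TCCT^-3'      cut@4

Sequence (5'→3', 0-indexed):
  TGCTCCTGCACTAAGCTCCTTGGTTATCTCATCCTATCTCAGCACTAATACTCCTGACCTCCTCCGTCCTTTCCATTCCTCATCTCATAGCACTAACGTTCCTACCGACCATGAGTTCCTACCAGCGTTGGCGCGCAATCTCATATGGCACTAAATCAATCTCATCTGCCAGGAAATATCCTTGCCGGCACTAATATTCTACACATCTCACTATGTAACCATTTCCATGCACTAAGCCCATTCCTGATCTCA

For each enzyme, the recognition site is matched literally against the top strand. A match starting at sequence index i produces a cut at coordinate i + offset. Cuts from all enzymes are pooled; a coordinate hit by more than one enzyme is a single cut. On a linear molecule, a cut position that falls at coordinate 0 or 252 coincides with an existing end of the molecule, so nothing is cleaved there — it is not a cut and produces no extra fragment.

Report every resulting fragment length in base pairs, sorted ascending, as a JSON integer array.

[3,4,4,6,6,6,6,6,7,7,7,7,7,7,7,8,8,8,8,9,9,10,11,11,11,11,17,18,23]

Per-enzyme occurrences:
  QalIII (GCACTAA, off=6): starts [7, 41, 89, 147, 187, 228] → cuts [13, 47, 95, 153, 193, 234]
  WciIV (CCAT, off=1): starts [72, 108, 218, 224, 237] → cuts [73, 109, 219, 225, 238]
  DwuII (ATCTCA, off=6): starts [25, 35, 81, 137, 158, 204, 246] → cuts [31, 41, 87, 143, 164, 210] (position 252 is a terminus of the linear molecule — no cut)
  RvuIV (TCCT, off=4): starts [3, 16, 31, 51, 59, 66, 76, 99, 116, 178, 241] → cuts [7, 20, 35, 55, 63, 70, 80, 103, 120, 182, 245]

Pooled cuts: [7, 13, 20, 31, 35, 41, 47, 55, 63, 70, 73, 80, 87, 95, 103, 109, 120, 143, 153, 164, 182, 193, 210, 219, 225, 234, 238, 245]

Fragment lengths:
  [0,7): 7 bp
  [7,13): 6 bp
  [13,20): 7 bp
  [20,31): 11 bp
  [31,35): 4 bp
  [35,41): 6 bp
  [41,47): 6 bp
  [47,55): 8 bp
  [55,63): 8 bp
  [63,70): 7 bp
  [70,73): 3 bp
  [73,80): 7 bp
  [80,87): 7 bp
  [87,95): 8 bp
  [95,103): 8 bp
  [103,109): 6 bp
  [109,120): 11 bp
  [120,143): 23 bp
  [143,153): 10 bp
  [153,164): 11 bp
  [164,182): 18 bp
  [182,193): 11 bp
  [193,210): 17 bp
  [210,219): 9 bp
  [219,225): 6 bp
  [225,234): 9 bp
  [234,238): 4 bp
  [238,245): 7 bp
  [245,252): 7 bp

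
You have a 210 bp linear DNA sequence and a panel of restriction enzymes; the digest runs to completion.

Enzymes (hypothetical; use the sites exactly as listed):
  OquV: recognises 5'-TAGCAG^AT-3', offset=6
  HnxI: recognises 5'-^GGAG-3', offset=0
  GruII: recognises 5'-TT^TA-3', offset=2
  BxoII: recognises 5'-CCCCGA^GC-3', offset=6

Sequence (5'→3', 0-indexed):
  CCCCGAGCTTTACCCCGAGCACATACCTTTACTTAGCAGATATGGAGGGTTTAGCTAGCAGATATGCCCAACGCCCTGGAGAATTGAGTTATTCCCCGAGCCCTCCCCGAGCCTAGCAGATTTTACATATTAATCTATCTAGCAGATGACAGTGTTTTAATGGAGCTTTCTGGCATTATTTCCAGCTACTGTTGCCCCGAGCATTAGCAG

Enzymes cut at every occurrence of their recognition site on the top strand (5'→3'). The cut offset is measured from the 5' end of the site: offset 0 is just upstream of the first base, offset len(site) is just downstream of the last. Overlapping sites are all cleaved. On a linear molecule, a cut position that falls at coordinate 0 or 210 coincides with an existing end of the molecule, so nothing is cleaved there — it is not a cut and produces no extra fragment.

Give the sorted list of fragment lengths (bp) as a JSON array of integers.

Per-enzyme occurrences:
  OquV TAGCAGAT/6: at [33, 55, 113, 139] ⇒ [39, 61, 119, 145]
  HnxI GGAG/0: at [43, 77, 161] ⇒ [43, 77, 161]
  GruII TTTA/2: at [8, 27, 49, 121, 155] ⇒ [10, 29, 51, 123, 157]
  BxoII CCCCGAGC/6: at [0, 12, 93, 104, 194] ⇒ [6, 18, 99, 110, 200]

Pooled cuts: [6, 10, 18, 29, 39, 43, 51, 61, 77, 99, 110, 119, 123, 145, 157, 161, 200]

Fragment lengths:
  [0,6): 6 bp
  [6,10): 4 bp
  [10,18): 8 bp
  [18,29): 11 bp
  [29,39): 10 bp
  [39,43): 4 bp
  [43,51): 8 bp
  [51,61): 10 bp
  [61,77): 16 bp
  [77,99): 22 bp
  [99,110): 11 bp
  [110,119): 9 bp
  [119,123): 4 bp
  [123,145): 22 bp
  [145,157): 12 bp
  [157,161): 4 bp
  [161,200): 39 bp
  [200,210): 10 bp

[4,4,4,4,6,8,8,9,10,10,10,11,11,12,16,22,22,39]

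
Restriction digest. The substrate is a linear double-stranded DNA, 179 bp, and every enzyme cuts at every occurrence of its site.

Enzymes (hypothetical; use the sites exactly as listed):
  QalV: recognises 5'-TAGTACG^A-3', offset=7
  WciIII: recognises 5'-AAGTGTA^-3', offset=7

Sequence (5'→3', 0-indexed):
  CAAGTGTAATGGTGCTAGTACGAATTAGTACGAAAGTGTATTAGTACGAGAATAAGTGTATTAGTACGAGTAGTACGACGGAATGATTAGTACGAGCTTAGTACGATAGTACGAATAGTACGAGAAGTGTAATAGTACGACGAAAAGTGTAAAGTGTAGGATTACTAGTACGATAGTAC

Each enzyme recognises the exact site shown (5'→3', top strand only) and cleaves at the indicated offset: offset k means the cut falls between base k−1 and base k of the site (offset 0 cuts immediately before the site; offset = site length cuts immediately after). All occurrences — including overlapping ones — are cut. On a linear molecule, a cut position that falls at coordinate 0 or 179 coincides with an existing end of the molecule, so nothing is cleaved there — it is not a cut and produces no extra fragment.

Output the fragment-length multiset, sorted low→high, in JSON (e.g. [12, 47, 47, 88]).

Scan for sites:
  QalV TAGTACGA/7: at [15, 25, 41, 61, 70, 87, 98, 106, 115, 132, 165] ⇒ [22, 32, 48, 68, 77, 94, 105, 113, 122, 139, 172]
  WciIII AAGTGTA/7: at [1, 33, 53, 124, 144, 151] ⇒ [8, 40, 60, 131, 151, 158]

Pooled cuts: [8, 22, 32, 40, 48, 60, 68, 77, 94, 105, 113, 122, 131, 139, 151, 158, 172]

Fragment lengths:
  [0,8): 8 bp
  [8,22): 14 bp
  [22,32): 10 bp
  [32,40): 8 bp
  [40,48): 8 bp
  [48,60): 12 bp
  [60,68): 8 bp
  [68,77): 9 bp
  [77,94): 17 bp
  [94,105): 11 bp
  [105,113): 8 bp
  [113,122): 9 bp
  [122,131): 9 bp
  [131,139): 8 bp
  [139,151): 12 bp
  [151,158): 7 bp
  [158,172): 14 bp
  [172,179): 7 bp

[7,7,8,8,8,8,8,8,9,9,9,10,11,12,12,14,14,17]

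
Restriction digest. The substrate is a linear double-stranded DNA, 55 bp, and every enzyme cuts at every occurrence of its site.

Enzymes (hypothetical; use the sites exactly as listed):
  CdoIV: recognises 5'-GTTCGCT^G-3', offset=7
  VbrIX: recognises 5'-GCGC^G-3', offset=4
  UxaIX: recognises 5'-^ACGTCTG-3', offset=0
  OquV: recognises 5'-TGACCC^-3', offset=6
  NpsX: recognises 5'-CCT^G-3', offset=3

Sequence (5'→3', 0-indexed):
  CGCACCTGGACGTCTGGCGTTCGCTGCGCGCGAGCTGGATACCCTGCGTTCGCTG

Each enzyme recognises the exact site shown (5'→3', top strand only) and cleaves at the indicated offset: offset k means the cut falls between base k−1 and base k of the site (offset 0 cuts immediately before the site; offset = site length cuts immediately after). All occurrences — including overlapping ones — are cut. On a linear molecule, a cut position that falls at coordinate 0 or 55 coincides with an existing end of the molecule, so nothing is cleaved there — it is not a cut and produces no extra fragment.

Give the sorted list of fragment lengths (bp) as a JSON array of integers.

Per-enzyme occurrences:
  CdoIV GTTCGCTG/7: at [18, 47] ⇒ [25, 54]
  VbrIX GCGCG/4: at [25, 27] ⇒ [29, 31]
  UxaIX ACGTCTG/0: at [9] ⇒ [9]
  OquV (TGACCC, off=6): no sites
  NpsX CCTG/3: at [4, 42] ⇒ [7, 45]

Pooled cuts: [7, 9, 25, 29, 31, 45, 54]

Fragments:
  [0,7): 7 bp
  [7,9): 2 bp
  [9,25): 16 bp
  [25,29): 4 bp
  [29,31): 2 bp
  [31,45): 14 bp
  [45,54): 9 bp
  [54,55): 1 bp

[1,2,2,4,7,9,14,16]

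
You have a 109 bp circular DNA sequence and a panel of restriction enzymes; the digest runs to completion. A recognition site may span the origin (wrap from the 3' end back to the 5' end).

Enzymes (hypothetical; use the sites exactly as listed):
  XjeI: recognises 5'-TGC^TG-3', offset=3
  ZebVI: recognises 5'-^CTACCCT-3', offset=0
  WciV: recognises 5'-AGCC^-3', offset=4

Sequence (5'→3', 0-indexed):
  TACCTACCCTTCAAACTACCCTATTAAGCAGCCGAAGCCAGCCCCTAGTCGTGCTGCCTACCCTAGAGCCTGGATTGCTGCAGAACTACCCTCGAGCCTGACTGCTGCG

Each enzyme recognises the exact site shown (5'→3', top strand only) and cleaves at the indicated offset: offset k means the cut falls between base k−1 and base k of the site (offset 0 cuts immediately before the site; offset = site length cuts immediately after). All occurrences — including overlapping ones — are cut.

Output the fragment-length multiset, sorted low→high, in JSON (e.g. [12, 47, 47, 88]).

[3,4,6,7,7,7,8,11,12,13,13,18]

Site scan:
  XjeI TGCTG/3: at [51, 75, 102] ⇒ [54, 78, 105]
  ZebVI CTACCCT/0: at [3, 15, 57, 85] ⇒ [3, 15, 57, 85]
  WciV AGCC/4: at [29, 35, 39, 66, 94] ⇒ [33, 39, 43, 70, 98]

Pooled cuts: [3, 15, 33, 39, 43, 54, 57, 70, 78, 85, 98, 105]

Fragments:
  3→15: 12 bp
  15→33: 18 bp
  33→39: 6 bp
  39→43: 4 bp
  43→54: 11 bp
  54→57: 3 bp
  57→70: 13 bp
  70→78: 8 bp
  78→85: 7 bp
  85→98: 13 bp
  98→105: 7 bp
  105→3 (wrap): 109-105+3 = 7 bp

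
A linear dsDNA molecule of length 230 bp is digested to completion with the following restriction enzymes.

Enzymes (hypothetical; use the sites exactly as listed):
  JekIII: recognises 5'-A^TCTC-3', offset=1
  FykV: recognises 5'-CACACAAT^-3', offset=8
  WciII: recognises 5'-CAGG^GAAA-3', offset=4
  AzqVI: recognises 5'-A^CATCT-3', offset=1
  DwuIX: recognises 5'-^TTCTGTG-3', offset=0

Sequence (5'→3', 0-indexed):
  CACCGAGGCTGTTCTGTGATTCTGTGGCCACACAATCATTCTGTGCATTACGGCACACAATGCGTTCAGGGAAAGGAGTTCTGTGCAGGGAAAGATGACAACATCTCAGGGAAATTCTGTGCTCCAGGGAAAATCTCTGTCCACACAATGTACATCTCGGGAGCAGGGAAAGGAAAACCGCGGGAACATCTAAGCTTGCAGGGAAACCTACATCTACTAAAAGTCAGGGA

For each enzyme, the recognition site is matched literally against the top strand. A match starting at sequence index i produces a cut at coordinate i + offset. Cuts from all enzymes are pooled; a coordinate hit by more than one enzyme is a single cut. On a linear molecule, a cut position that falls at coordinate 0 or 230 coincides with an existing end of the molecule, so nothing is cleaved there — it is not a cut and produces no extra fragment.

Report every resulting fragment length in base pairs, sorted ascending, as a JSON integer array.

Per-enzyme occurrences:
  JekIII (ATCTC, off=1): starts [102, 132, 153] → cuts [103, 133, 154]
  FykV (CACACAAT, off=8): starts [28, 53, 141] → cuts [36, 61, 149]
  WciII (CAGGGAAA, off=4): starts [66, 85, 106, 124, 163, 198] → cuts [70, 89, 110, 128, 167, 202]
  AzqVI (ACATCT, off=1): starts [100, 151, 185, 209] → cuts [101, 152, 186, 210]
  DwuIX (TTCTGTG, off=0): starts [11, 19, 38, 78, 114] → cuts [11, 19, 38, 78, 114]

Pooled cuts: [11, 19, 36, 38, 61, 70, 78, 89, 101, 103, 110, 114, 128, 133, 149, 152, 154, 167, 186, 202, 210]

Fragments:
  [0,11): 11 bp
  [11,19): 8 bp
  [19,36): 17 bp
  [36,38): 2 bp
  [38,61): 23 bp
  [61,70): 9 bp
  [70,78): 8 bp
  [78,89): 11 bp
  [89,101): 12 bp
  [101,103): 2 bp
  [103,110): 7 bp
  [110,114): 4 bp
  [114,128): 14 bp
  [128,133): 5 bp
  [133,149): 16 bp
  [149,152): 3 bp
  [152,154): 2 bp
  [154,167): 13 bp
  [167,186): 19 bp
  [186,202): 16 bp
  [202,210): 8 bp
  [210,230): 20 bp

[2,2,2,3,4,5,7,8,8,8,9,11,11,12,13,14,16,16,17,19,20,23]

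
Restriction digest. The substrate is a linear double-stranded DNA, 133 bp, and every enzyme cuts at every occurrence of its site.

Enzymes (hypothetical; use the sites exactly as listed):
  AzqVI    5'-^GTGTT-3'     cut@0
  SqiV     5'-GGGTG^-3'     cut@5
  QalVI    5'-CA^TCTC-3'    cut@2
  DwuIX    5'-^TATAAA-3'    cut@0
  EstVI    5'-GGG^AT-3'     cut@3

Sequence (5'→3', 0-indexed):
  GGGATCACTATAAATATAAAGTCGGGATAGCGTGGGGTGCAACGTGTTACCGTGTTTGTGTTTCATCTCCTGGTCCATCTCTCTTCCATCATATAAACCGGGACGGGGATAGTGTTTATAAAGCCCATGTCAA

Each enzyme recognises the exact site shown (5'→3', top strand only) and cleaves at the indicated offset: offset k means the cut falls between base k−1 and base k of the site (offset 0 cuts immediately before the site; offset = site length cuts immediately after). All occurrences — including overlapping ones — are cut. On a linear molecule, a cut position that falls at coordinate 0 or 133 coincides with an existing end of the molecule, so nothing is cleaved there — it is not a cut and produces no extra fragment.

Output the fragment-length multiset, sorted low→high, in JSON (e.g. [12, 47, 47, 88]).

[3,3,4,5,5,6,6,8,8,12,12,13,14,17,17]

Scan for sites:
  AzqVI GTGTT/0: at [43, 51, 57, 111] ⇒ [43, 51, 57, 111]
  SqiV GGGTG/5: at [34] ⇒ [39]
  QalVI CATCTC/2: at [63, 75] ⇒ [65, 77]
  DwuIX TATAAA/0: at [8, 14, 91, 116] ⇒ [8, 14, 91, 116]
  EstVI GGGAT/3: at [0, 23, 105] ⇒ [3, 26, 108]

Pooled cuts: [3, 8, 14, 26, 39, 43, 51, 57, 65, 77, 91, 108, 111, 116]

Fragments:
  [0,3): 3 bp
  [3,8): 5 bp
  [8,14): 6 bp
  [14,26): 12 bp
  [26,39): 13 bp
  [39,43): 4 bp
  [43,51): 8 bp
  [51,57): 6 bp
  [57,65): 8 bp
  [65,77): 12 bp
  [77,91): 14 bp
  [91,108): 17 bp
  [108,111): 3 bp
  [111,116): 5 bp
  [116,133): 17 bp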